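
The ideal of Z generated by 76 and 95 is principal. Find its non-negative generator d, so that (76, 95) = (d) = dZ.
(76, 95) = (19); d = 19

In the PID Z, (a, b) is generated by gcd(a, b). Compute gcd(95, 76) with the extended Euclidean algorithm, tracking rows (r, s, t) with s·95 + t·76 = r:
  row A: (95, 1, 0)   [1·95 + 0·76 = 95]
  row B: (76, 0, 1)   [0·95 + 1·76 = 76]
  95 = 1·76 + 19   → row C = row A − 1·row B = (19, 1, −1)   [check: 1·95 − 1·76 = 19]
  76 = 4·19 + 0   → remainder 0, stop. gcd = 19 (last nonzero row C).
So gcd(76, 95) = 19, with Bézout identity 1·95 − 1·76 = 19. Containment (⊇): the Bézout identity exhibits 19 as an element of (76, 95), giving (19) ⊆ (76, 95). Containment (⊆): since 19 | 76 and 19 | 95 (76 = 19·4, 95 = 19·5), every Z-linear combination of 76 and 95 is divisible by 19, so (76, 95) ⊆ (19). Therefore (76, 95) = (19), d = 19.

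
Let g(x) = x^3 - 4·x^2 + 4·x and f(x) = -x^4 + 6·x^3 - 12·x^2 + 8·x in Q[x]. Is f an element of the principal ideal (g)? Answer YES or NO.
In Q[x] the ideal (g) consists of all multiples of g, so f ∈ (g) iff g | f, i.e. iff the remainder of f on division by g is 0. Divide f by g (g is monic, so eliminate the leading term of the running remainder at each step):
  leading term -x^4: subtract (-x)·g(x) = -x^4 + 4·x^3 - 4·x^2, leaving 2·x^3 - 8·x^2 + 8·x
  leading term 2·x^3: subtract (2)·g(x) = 2·x^3 - 8·x^2 + 8·x, leaving 0
The remainder is 0, so f(x) = g(x) · h(x) with h(x) = 2 - x. Hence g | f, i.e. f ∈ (g).

Final answer: YES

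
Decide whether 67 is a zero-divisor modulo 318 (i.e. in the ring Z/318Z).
gcd(67, 318) = 1, so 67 is a unit in Z/318Z (it has a multiplicative inverse). A unit cannot be a zero-divisor: if 67·b ≡ 0 then multiplying both sides by 67^(−1) gives b ≡ 0. So 67 is not a zero-divisor.

Final answer: NO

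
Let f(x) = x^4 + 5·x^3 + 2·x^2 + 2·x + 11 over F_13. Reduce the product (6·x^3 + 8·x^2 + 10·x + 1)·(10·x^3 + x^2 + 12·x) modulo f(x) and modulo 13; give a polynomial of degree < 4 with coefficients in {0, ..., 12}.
a · b ≡ 8·x^2 + 2·x + 11 (mod f(x))

Multiply as integer polynomials: a · b = 60·x^6 + 86·x^5 + 180·x^4 + 116·x^3 + 121·x^2 + 12·x. Reducing coefficients mod 13: a · b ≡ 8·x^6 + 8·x^5 + 11·x^4 + 12·x^3 + 4·x^2 + 12·x. Now divide by f(x) = x^4 + 5·x^3 + 2·x^2 + 2·x + 11 in F_13[x], eliminating the leading term at each step:
  leading term 8·x^6: subtract (8·x^2)·f(x) = 8·x^6 + x^5 + 3·x^4 + 3·x^3 + 10·x^2, leaving 7·x^5 + 8·x^4 + 9·x^3 + 7·x^2 + 12·x (coefficients mod 13)
  leading term 7·x^5: subtract (7·x)·f(x) = 7·x^5 + 9·x^4 + x^3 + x^2 + 12·x, leaving 12·x^4 + 8·x^3 + 6·x^2 (coefficients mod 13)
  leading term 12·x^4: subtract (12)·f(x) = 12·x^4 + 8·x^3 + 11·x^2 + 11·x + 2, leaving 8·x^2 + 2·x + 11 (coefficients mod 13)
The degree is now < 4, so this is the remainder. Hence a · b ≡ 8·x^2 + 2·x + 11 in F_13[x]/(f).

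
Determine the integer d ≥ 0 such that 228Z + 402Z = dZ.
(228, 402) = (6); d = 6

In the PID Z, (a, b) is generated by gcd(a, b). Compute gcd(402, 228) with the extended Euclidean algorithm, tracking rows (r, s, t) with s·402 + t·228 = r:
  row A: (402, 1, 0)   [1·402 + 0·228 = 402]
  row B: (228, 0, 1)   [0·402 + 1·228 = 228]
  402 = 1·228 + 174   → row C = row A − 1·row B = (174, 1, −1)   [check: 1·402 − 1·228 = 174]
  228 = 1·174 + 54   → row D = row B − 1·row C = (54, −1, 2)   [check: −1·402 + 2·228 = 54]
  174 = 3·54 + 12   → row E = row C − 3·row D = (12, 4, −7)   [check: 4·402 − 7·228 = 12]
  54 = 4·12 + 6   → row F = row D − 4·row E = (6, −17, 30)   [check: −17·402 + 30·228 = 6]
  12 = 2·6 + 0   → remainder 0, stop. gcd = 6 (last nonzero row F).
So gcd(228, 402) = 6, with Bézout identity −17·402 + 30·228 = 6. Containment (⊇): the Bézout identity exhibits 6 as an element of (228, 402), giving (6) ⊆ (228, 402). Containment (⊆): since 6 | 228 and 6 | 402 (228 = 6·38, 402 = 6·67), every Z-linear combination of 228 and 402 is divisible by 6, so (228, 402) ⊆ (6). Therefore (228, 402) = (6), d = 6.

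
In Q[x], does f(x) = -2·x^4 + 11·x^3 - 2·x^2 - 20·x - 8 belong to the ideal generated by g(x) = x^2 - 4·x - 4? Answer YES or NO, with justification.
In Q[x] the ideal (g) consists of all multiples of g, so f ∈ (g) iff g | f, i.e. iff the remainder of f on division by g is 0. Divide f by g (g is monic, so eliminate the leading term of the running remainder at each step):
  leading term -2·x^4: subtract (-2·x^2)·g(x) = -2·x^4 + 8·x^3 + 8·x^2, leaving 3·x^3 - 10·x^2 - 20·x - 8
  leading term 3·x^3: subtract (3·x)·g(x) = 3·x^3 - 12·x^2 - 12·x, leaving 2·x^2 - 8·x - 8
  leading term 2·x^2: subtract (2)·g(x) = 2·x^2 - 8·x - 8, leaving 0
The remainder is 0, so f(x) = g(x) · h(x) with h(x) = -2·x^2 + 3·x + 2. Hence g | f, i.e. f ∈ (g).

Final answer: YES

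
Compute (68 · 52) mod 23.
17

Reduce the factors first: 68 ≡ 22, 52 ≡ 6 (mod 23), so 68 · 52 ≡ 22 · 6 (mod 23). 22 · 6 = 132. Dividing by 23: 132 = 5·23 + 17. So (68 · 52) mod 23 = 17.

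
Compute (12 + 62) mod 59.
Reduce the summands first: 62 ≡ 3 (mod 59), so 12 + 62 ≡ 12 + 3 (mod 59). 12 + 3 = 15; 15 = 0·59 + 15, so (12 + 62) mod 59 = 15.

Final answer: 15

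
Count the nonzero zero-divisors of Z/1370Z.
Z/1370Z has 825 nonzero zero-divisors

In Z/1370Z each nonzero element is either a unit (gcd with 1370 is 1) or a zero-divisor (gcd > 1). The number of units is φ(1370): factorise 1370 = 2 · 5 · 137, so φ(1370) = (2 − 1) · (5 − 1) · (137 − 1) = 1 · 4 · 136 = 544. The nonzero elements number 1370 − 1 = 1369. Hence the nonzero zero-divisors number 1369 − 544 = 825.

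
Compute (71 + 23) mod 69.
Reduce the summands first: 71 ≡ 2 (mod 69), so 71 + 23 ≡ 2 + 23 (mod 69). 2 + 23 = 25; 25 = 0·69 + 25, so (71 + 23) mod 69 = 25.

Final answer: 25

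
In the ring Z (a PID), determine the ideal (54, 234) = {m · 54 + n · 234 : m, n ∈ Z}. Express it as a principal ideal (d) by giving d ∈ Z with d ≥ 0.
In the PID Z, (a, b) is generated by gcd(a, b). Compute gcd(234, 54) with the extended Euclidean algorithm, tracking rows (r, s, t) with s·234 + t·54 = r:
  row A: (234, 1, 0)   [1·234 + 0·54 = 234]
  row B: (54, 0, 1)   [0·234 + 1·54 = 54]
  234 = 4·54 + 18   → row C = row A − 4·row B = (18, 1, −4)   [check: 1·234 − 4·54 = 18]
  54 = 3·18 + 0   → remainder 0, stop. gcd = 18 (last nonzero row C).
So gcd(54, 234) = 18, with Bézout identity 1·234 − 4·54 = 18. Containment (⊇): the Bézout identity exhibits 18 as an element of (54, 234), giving (18) ⊆ (54, 234). Containment (⊆): since 18 | 54 and 18 | 234 (54 = 18·3, 234 = 18·13), every Z-linear combination of 54 and 234 is divisible by 18, so (54, 234) ⊆ (18). Therefore (54, 234) = (18), d = 18.

Final answer: (54, 234) = (18); d = 18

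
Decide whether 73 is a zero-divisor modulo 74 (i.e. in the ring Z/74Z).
gcd(73, 74) = 1, so 73 is a unit in Z/74Z (it has a multiplicative inverse). A unit cannot be a zero-divisor: if 73·b ≡ 0 then multiplying both sides by 73^(−1) gives b ≡ 0. So 73 is not a zero-divisor.

Final answer: NO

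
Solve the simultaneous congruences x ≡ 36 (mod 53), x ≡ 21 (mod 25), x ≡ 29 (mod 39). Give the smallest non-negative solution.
x ≡ 19646 (mod 51675); the representative in [0, 51675) is 19646

The moduli 53, 25, 39 are pairwise coprime, so by the CRT there is a unique solution mod 53·25·39 = 51675.
Solve by successive substitution. Start with x ≡ 36 (mod 53).
  Combine with x ≡ 21 (mod 25): write x = 36 + 53·t and require 36 + 53·t ≡ 21 (mod 25), i.e. 53·t ≡ 21 − 36 ≡ 10 (mod 25). Since 53^(−1) ≡ 17 (mod 25) (53 ≡ 3 (mod 25)), t ≡ 17·10 ≡ 20 (mod 25). So x ≡ 36 + 53·20 = 1096 (mod 1325).
  Combine with x ≡ 29 (mod 39): write x = 1096 + 1325·t and require 1096 + 1325·t ≡ 29 (mod 39), i.e. 1325·t ≡ 29 − 1096 ≡ 25 (mod 39). Since 1325^(−1) ≡ 38 (mod 39) (1325 ≡ 38 (mod 39)), t ≡ 38·25 ≡ 14 (mod 39). So x ≡ 1096 + 1325·14 = 19646 (mod 51675).
Unique solution in [0, 51675): x = 19646.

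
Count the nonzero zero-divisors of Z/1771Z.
In Z/1771Z each nonzero element is either a unit (gcd with 1771 is 1) or a zero-divisor (gcd > 1). The number of units is φ(1771): factorise 1771 = 7 · 11 · 23, so φ(1771) = (7 − 1) · (11 − 1) · (23 − 1) = 6 · 10 · 22 = 1320. The nonzero elements number 1771 − 1 = 1770. Hence the nonzero zero-divisors number 1770 − 1320 = 450.

Final answer: Z/1771Z has 450 nonzero zero-divisors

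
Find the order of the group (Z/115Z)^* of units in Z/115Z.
(Z/115Z)^* consists of the classes a with gcd(a, 115) = 1, so its order is φ(115). φ is multiplicative, with φ(p^e) = p^e − p^(e−1). Factorise 115 = 5 · 23. Then
  φ(115) = (5 − 1) · (23 − 1) = 4 · 22 = 88.
Thus |(Z/115Z)^*| = 88.

Final answer: |(Z/115Z)^*| = 88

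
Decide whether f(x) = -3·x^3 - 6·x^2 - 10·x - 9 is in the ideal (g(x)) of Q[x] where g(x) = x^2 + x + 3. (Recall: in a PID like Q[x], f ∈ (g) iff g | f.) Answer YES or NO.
In Q[x] the ideal (g) consists of all multiples of g, so f ∈ (g) iff g | f, i.e. iff the remainder of f on division by g is 0. Divide f by g (g is monic, so eliminate the leading term of the running remainder at each step):
  leading term -3·x^3: subtract (-3·x)·g(x) = -3·x^3 - 3·x^2 - 9·x, leaving -3·x^2 - x - 9
  leading term -3·x^2: subtract (-3)·g(x) = -3·x^2 - 3·x - 9, leaving 2·x
The remainder r(x) = 2·x ≠ 0 (and deg r < deg g), so g ∤ f, i.e. f ∉ (g).

Final answer: NO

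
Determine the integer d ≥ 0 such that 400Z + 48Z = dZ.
(400, 48) = (16); d = 16

In the PID Z, (a, b) is generated by gcd(a, b). Compute gcd(400, 48) with the extended Euclidean algorithm, tracking rows (r, s, t) with s·400 + t·48 = r:
  row A: (400, 1, 0)   [1·400 + 0·48 = 400]
  row B: (48, 0, 1)   [0·400 + 1·48 = 48]
  400 = 8·48 + 16   → row C = row A − 8·row B = (16, 1, −8)   [check: 1·400 − 8·48 = 16]
  48 = 3·16 + 0   → remainder 0, stop. gcd = 16 (last nonzero row C).
So gcd(400, 48) = 16, with Bézout identity 1·400 − 8·48 = 16. Containment (⊇): the Bézout identity exhibits 16 as an element of (400, 48), giving (16) ⊆ (400, 48). Containment (⊆): since 16 | 400 and 16 | 48 (400 = 16·25, 48 = 16·3), every Z-linear combination of 400 and 48 is divisible by 16, so (400, 48) ⊆ (16). Therefore (400, 48) = (16), d = 16.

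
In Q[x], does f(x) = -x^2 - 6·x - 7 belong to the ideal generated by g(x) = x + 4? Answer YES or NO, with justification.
In Q[x] the ideal (g) consists of all multiples of g, so f ∈ (g) iff g | f, i.e. iff the remainder of f on division by g is 0. Divide f by g (g is monic, so eliminate the leading term of the running remainder at each step):
  leading term -x^2: subtract (-x)·g(x) = -x^2 - 4·x, leaving -2·x - 7
  leading term -2·x: subtract (-2)·g(x) = -2·x - 8, leaving 1
The remainder r(x) = 1 ≠ 0 (and deg r < deg g), so g ∤ f, i.e. f ∉ (g).

Final answer: NO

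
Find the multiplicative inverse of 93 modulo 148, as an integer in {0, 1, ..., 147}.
Apply the extended Euclidean algorithm to (148, 93), tracking rows (r, s, t) with s·148 + t·93 = r. Each division r_prev = q·r_cur + r_new produces the new row as (previous row) − q·(current row):
  row A: (148, 1, 0)   [1·148 + 0·93 = 148]
  row B: (93, 0, 1)   [0·148 + 1·93 = 93]
  148 = 1·93 + 55   → row C = row A − 1·row B = (55, 1, −1)   [check: 1·148 − 1·93 = 55]
  93 = 1·55 + 38   → row D = row B − 1·row C = (38, −1, 2)   [check: −1·148 + 2·93 = 38]
  55 = 1·38 + 17   → row E = row C − 1·row D = (17, 2, −3)   [check: 2·148 − 3·93 = 17]
  38 = 2·17 + 4   → row F = row D − 2·row E = (4, −5, 8)   [check: −5·148 + 8·93 = 4]
  17 = 4·4 + 1   → row G = row E − 4·row F = (1, 22, −35)   [check: 22·148 − 35·93 = 1]
  4 = 4·1 + 0   → remainder 0, stop. gcd = 1 (last nonzero row G).
The gcd is 1, so 93 is invertible mod 148. The last nonzero row gives 22·148 − 35·93 = 1, so t = −35. So 93^(−1) ≡ −35 ≡ 113 (mod 148). Verify: 93 · 113 = 10509 ≡ 1 (mod 148). ✓

Final answer: 93^(−1) ≡ 113 (mod 148)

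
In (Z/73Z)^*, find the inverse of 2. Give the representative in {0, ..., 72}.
2^(−1) ≡ 37 (mod 73)

Apply the extended Euclidean algorithm to (73, 2), tracking rows (r, s, t) with s·73 + t·2 = r. Each division r_prev = q·r_cur + r_new produces the new row as (previous row) − q·(current row):
  row A: (73, 1, 0)   [1·73 + 0·2 = 73]
  row B: (2, 0, 1)   [0·73 + 1·2 = 2]
  73 = 36·2 + 1   → row C = row A − 36·row B = (1, 1, −36)   [check: 1·73 − 36·2 = 1]
  2 = 2·1 + 0   → remainder 0, stop. gcd = 1 (last nonzero row C).
The gcd is 1, so 2 is invertible mod 73. The last nonzero row gives 1·73 − 36·2 = 1, so t = −36. So 2^(−1) ≡ −36 ≡ 37 (mod 73). Verify: 2 · 37 = 74 ≡ 1 (mod 73). ✓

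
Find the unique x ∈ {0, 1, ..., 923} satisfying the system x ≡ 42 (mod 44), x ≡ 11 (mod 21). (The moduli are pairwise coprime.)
x ≡ 746 (mod 924); the representative in [0, 924) is 746

The moduli 44, 21 are pairwise coprime, so by the CRT there is a unique solution mod 44·21 = 924.
Solve by successive substitution. Start with x ≡ 42 (mod 44).
  Combine with x ≡ 11 (mod 21): write x = 42 + 44·t and require 42 + 44·t ≡ 11 (mod 21), i.e. 44·t ≡ 11 − 42 ≡ 11 (mod 21). Since 44^(−1) ≡ 11 (mod 21) (44 ≡ 2 (mod 21)), t ≡ 11·11 ≡ 16 (mod 21). So x ≡ 42 + 44·16 = 746 (mod 924).
Unique solution in [0, 924): x = 746.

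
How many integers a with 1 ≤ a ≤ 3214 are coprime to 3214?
The number of a ∈ {1, ..., 3214} with gcd(a, 3214) = 1 is by definition Euler's totient φ(3214). φ is multiplicative, with φ(p^e) = p^e − p^(e−1). Factorise 3214 = 2 · 1607. Then
  φ(3214) = (2 − 1) · (1607 − 1) = 1 · 1606 = 1606.
So there are 1606 such integers.

Final answer: 1606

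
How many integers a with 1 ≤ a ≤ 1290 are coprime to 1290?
The number of a ∈ {1, ..., 1290} with gcd(a, 1290) = 1 is by definition Euler's totient φ(1290). φ is multiplicative, with φ(p^e) = p^e − p^(e−1). Factorise 1290 = 2 · 3 · 5 · 43. Then
  φ(1290) = (2 − 1) · (3 − 1) · (5 − 1) · (43 − 1) = 1 · 2 · 4 · 42 = 336.
So there are 336 such integers.

Final answer: 336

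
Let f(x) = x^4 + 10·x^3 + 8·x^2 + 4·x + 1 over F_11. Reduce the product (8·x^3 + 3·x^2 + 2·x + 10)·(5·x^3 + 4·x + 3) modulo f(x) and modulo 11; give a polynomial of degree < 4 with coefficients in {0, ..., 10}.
Multiply as integer polynomials: a · b = 40·x^6 + 15·x^5 + 42·x^4 + 86·x^3 + 17·x^2 + 46·x + 30. Reducing coefficients mod 11: a · b ≡ 7·x^6 + 4·x^5 + 9·x^4 + 9·x^3 + 6·x^2 + 2·x + 8. Now divide by f(x) = x^4 + 10·x^3 + 8·x^2 + 4·x + 1 in F_11[x], eliminating the leading term at each step:
  leading term 7·x^6: subtract (7·x^2)·f(x) = 7·x^6 + 4·x^5 + x^4 + 6·x^3 + 7·x^2, leaving 8·x^4 + 3·x^3 + 10·x^2 + 2·x + 8 (coefficients mod 11)
  leading term 8·x^4: subtract (8)·f(x) = 8·x^4 + 3·x^3 + 9·x^2 + 10·x + 8, leaving x^2 + 3·x (coefficients mod 11)
The degree is now < 4, so this is the remainder. Hence a · b ≡ x^2 + 3·x in F_11[x]/(f).

Final answer: a · b ≡ x^2 + 3·x (mod f(x))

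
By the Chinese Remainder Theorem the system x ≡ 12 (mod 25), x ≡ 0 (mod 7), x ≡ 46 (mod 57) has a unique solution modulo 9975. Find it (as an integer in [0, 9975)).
x ≡ 2212 (mod 9975); the representative in [0, 9975) is 2212

The moduli 25, 7, 57 are pairwise coprime, so by the CRT there is a unique solution mod 25·7·57 = 9975.
Solve by successive substitution. Start with x ≡ 12 (mod 25).
  Combine with x ≡ 0 (mod 7): write x = 12 + 25·t and require 12 + 25·t ≡ 0 (mod 7), i.e. 25·t ≡ 0 − 12 ≡ 2 (mod 7). Since 25^(−1) ≡ 2 (mod 7) (25 ≡ 4 (mod 7)), t ≡ 2·2 ≡ 4 (mod 7). So x ≡ 12 + 25·4 = 112 (mod 175).
  Combine with x ≡ 46 (mod 57): write x = 112 + 175·t and require 112 + 175·t ≡ 46 (mod 57), i.e. 175·t ≡ 46 − 112 ≡ 48 (mod 57). Since 175^(−1) ≡ 43 (mod 57) (175 ≡ 4 (mod 57)), t ≡ 43·48 ≡ 12 (mod 57). So x ≡ 112 + 175·12 = 2212 (mod 9975).
Unique solution in [0, 9975): x = 2212.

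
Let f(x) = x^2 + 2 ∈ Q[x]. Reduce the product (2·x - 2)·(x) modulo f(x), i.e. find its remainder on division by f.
First multiply in Q[x] without reducing: a · b = 2·x^2 - 2·x. Now divide by f(x) = x^2 + 2, eliminating the leading term at each step:
  leading term 2·x^2: subtract (2)·f(x) = 2·x^2 + 4, leaving -2·x - 4
The degree is now < 2, so this is the remainder. Hence a · b ≡ -2·x - 4 in Q[x]/(f).

Final answer: a · b ≡ -2·x - 4 (mod f(x))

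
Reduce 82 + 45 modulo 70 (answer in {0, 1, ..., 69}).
Reduce the summands first: 82 ≡ 12 (mod 70), so 82 + 45 ≡ 12 + 45 (mod 70). 12 + 45 = 57; 57 = 0·70 + 57, so (82 + 45) mod 70 = 57.

Final answer: 57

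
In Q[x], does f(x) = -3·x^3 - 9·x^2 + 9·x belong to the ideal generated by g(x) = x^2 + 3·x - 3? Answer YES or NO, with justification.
YES

In Q[x] the ideal (g) consists of all multiples of g, so f ∈ (g) iff g | f, i.e. iff the remainder of f on division by g is 0. Divide f by g (g is monic, so eliminate the leading term of the running remainder at each step):
  leading term -3·x^3: subtract (-3·x)·g(x) = -3·x^3 - 9·x^2 + 9·x, leaving 0
The remainder is 0, so f(x) = g(x) · h(x) with h(x) = -3·x. Hence g | f, i.e. f ∈ (g).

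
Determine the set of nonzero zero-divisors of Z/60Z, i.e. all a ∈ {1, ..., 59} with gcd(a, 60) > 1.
nonzero zero-divisors of Z/60Z = {2, 3, 4, 5, 6, 8, 9, 10, 12, 14, 15, 16, 18, 20, 21, 22, 24, 25, 26, 27, 28, 30, 32, 33, 34, 35, 36, 38, 39, 40, 42, 44, 45, 46, 48, 50, 51, 52, 54, 55, 56, 57, 58}

An element a ∈ Z/60Z (with a ≠ 0) is a zero-divisor iff gcd(a, 60) > 1 (because a is a unit precisely when gcd(a, n) = 1, and in Z/nZ every nonzero, non-unit element is a zero-divisor). Scan a = 1, ..., 59 and keep those with gcd(a, 60) > 1:
  gcd(2, 60) = 2, gcd(3, 60) = 3, gcd(4, 60) = 4, gcd(5, 60) = 5, gcd(6, 60) = 6, gcd(8, 60) = 4, gcd(9, 60) = 3, gcd(10, 60) = 10, gcd(12, 60) = 12, gcd(14, 60) = 2, gcd(15, 60) = 15, gcd(16, 60) = 4, gcd(18, 60) = 6, gcd(20, 60) = 20, gcd(21, 60) = 3, gcd(22, 60) = 2, gcd(24, 60) = 12, gcd(25, 60) = 5, gcd(26, 60) = 2, gcd(27, 60) = 3, gcd(28, 60) = 4, gcd(30, 60) = 30, gcd(32, 60) = 4, gcd(33, 60) = 3, gcd(34, 60) = 2, gcd(35, 60) = 5, gcd(36, 60) = 12, gcd(38, 60) = 2, gcd(39, 60) = 3, gcd(40, 60) = 20, gcd(42, 60) = 6, gcd(44, 60) = 4, gcd(45, 60) = 15, gcd(46, 60) = 2, gcd(48, 60) = 12, gcd(50, 60) = 10, gcd(51, 60) = 3, gcd(52, 60) = 4, gcd(54, 60) = 6, gcd(55, 60) = 5, gcd(56, 60) = 4, gcd(57, 60) = 3, gcd(58, 60) = 2.
All other a ∈ {1, ..., 59} have gcd(a, 60) = 1 and are units. So the nonzero zero-divisors are exactly the 43 values of a appearing in this scan.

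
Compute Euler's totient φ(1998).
φ is multiplicative, with φ(p^e) = p^e − p^(e−1). Factorise 1998 = 2 · 3^3 · 37. Then
  φ(1998) = (2 − 1) · (3^3 − 3^2) · (37 − 1) = 1 · 18 · 36 = 648.

Final answer: φ(1998) = 648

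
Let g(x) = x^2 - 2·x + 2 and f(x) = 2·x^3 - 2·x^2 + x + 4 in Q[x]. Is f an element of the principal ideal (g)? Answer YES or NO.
NO

In Q[x] the ideal (g) consists of all multiples of g, so f ∈ (g) iff g | f, i.e. iff the remainder of f on division by g is 0. Divide f by g (g is monic, so eliminate the leading term of the running remainder at each step):
  leading term 2·x^3: subtract (2·x)·g(x) = 2·x^3 - 4·x^2 + 4·x, leaving 2·x^2 - 3·x + 4
  leading term 2·x^2: subtract (2)·g(x) = 2·x^2 - 4·x + 4, leaving x
The remainder r(x) = x ≠ 0 (and deg r < deg g), so g ∤ f, i.e. f ∉ (g).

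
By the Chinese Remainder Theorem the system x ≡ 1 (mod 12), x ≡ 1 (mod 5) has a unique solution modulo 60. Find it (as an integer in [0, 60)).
x ≡ 1 (mod 60); the representative in [0, 60) is 1

The moduli 12, 5 are pairwise coprime, so by the CRT there is a unique solution mod 12·5 = 60.
Solve by successive substitution. Start with x ≡ 1 (mod 12).
  Combine with x ≡ 1 (mod 5): write x = 1 + 12·t and require 1 + 12·t ≡ 1 (mod 5), i.e. 12·t ≡ 1 − 1 ≡ 0 (mod 5). Since 12^(−1) ≡ 3 (mod 5) (12 ≡ 2 (mod 5)), t ≡ 3·0 ≡ 0 (mod 5). So x ≡ 1 + 12·0 = 1 (mod 60).
Unique solution in [0, 60): x = 1.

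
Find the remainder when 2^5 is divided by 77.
Use repeated squaring. Binary(5) = 101. Walk through the bits of the exponent 5 left-to-right: at each bit after the leading one, square the running value, then multiply by 2 if the bit is 1 (always reducing mod 77):
  bit 1 = 1 (leading): start with 2.
  bit 2 = 0: square 2^2 = 4 (mod 77).
  bit 3 = 1: square 4^2 = 16; bit is 1, so multiply 16·2 = 32 (mod 77).
Final value: 2^5 ≡ 32 (mod 77).

Final answer: 32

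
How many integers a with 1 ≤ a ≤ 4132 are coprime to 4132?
2064

The number of a ∈ {1, ..., 4132} with gcd(a, 4132) = 1 is by definition Euler's totient φ(4132). φ is multiplicative, with φ(p^e) = p^e − p^(e−1). Factorise 4132 = 2^2 · 1033. Then
  φ(4132) = (2^2 − 2^1) · (1033 − 1) = 2 · 1032 = 2064.
So there are 2064 such integers.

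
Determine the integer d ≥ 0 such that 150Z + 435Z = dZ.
(150, 435) = (15); d = 15

In the PID Z, (a, b) is generated by gcd(a, b). Compute gcd(435, 150) with the extended Euclidean algorithm, tracking rows (r, s, t) with s·435 + t·150 = r:
  row A: (435, 1, 0)   [1·435 + 0·150 = 435]
  row B: (150, 0, 1)   [0·435 + 1·150 = 150]
  435 = 2·150 + 135   → row C = row A − 2·row B = (135, 1, −2)   [check: 1·435 − 2·150 = 135]
  150 = 1·135 + 15   → row D = row B − 1·row C = (15, −1, 3)   [check: −1·435 + 3·150 = 15]
  135 = 9·15 + 0   → remainder 0, stop. gcd = 15 (last nonzero row D).
So gcd(150, 435) = 15, with Bézout identity −1·435 + 3·150 = 15. Containment (⊇): the Bézout identity exhibits 15 as an element of (150, 435), giving (15) ⊆ (150, 435). Containment (⊆): since 15 | 150 and 15 | 435 (150 = 15·10, 435 = 15·29), every Z-linear combination of 150 and 435 is divisible by 15, so (150, 435) ⊆ (15). Therefore (150, 435) = (15), d = 15.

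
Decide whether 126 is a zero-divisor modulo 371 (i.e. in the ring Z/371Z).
YES

gcd(126, 371) = 7 > 1, so 126 is not a unit in Z/371Z. In Z/nZ every nonzero non-unit is a zero-divisor: explicitly, take b = 371/gcd = 53 ≠ 0 (mod 371); then 126·53 = 6678 = 18·371, i.e. 126·53 ≡ 0 (mod 371). So 126 is a zero-divisor.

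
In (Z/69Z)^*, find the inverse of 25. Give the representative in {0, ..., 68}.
Apply the extended Euclidean algorithm to (69, 25), tracking rows (r, s, t) with s·69 + t·25 = r. Each division r_prev = q·r_cur + r_new produces the new row as (previous row) − q·(current row):
  row A: (69, 1, 0)   [1·69 + 0·25 = 69]
  row B: (25, 0, 1)   [0·69 + 1·25 = 25]
  69 = 2·25 + 19   → row C = row A − 2·row B = (19, 1, −2)   [check: 1·69 − 2·25 = 19]
  25 = 1·19 + 6   → row D = row B − 1·row C = (6, −1, 3)   [check: −1·69 + 3·25 = 6]
  19 = 3·6 + 1   → row E = row C − 3·row D = (1, 4, −11)   [check: 4·69 − 11·25 = 1]
  6 = 6·1 + 0   → remainder 0, stop. gcd = 1 (last nonzero row E).
The gcd is 1, so 25 is invertible mod 69. The last nonzero row gives 4·69 − 11·25 = 1, so t = −11. So 25^(−1) ≡ −11 ≡ 58 (mod 69). Verify: 25 · 58 = 1450 ≡ 1 (mod 69). ✓

Final answer: 25^(−1) ≡ 58 (mod 69)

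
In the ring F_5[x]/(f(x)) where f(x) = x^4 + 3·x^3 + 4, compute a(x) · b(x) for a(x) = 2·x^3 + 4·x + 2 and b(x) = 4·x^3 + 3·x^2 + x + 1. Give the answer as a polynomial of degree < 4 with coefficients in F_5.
a · b ≡ x^3 + 3·x^2 + 3·x + 4 (mod f(x))

Multiply as integer polynomials: a · b = 8·x^6 + 6·x^5 + 18·x^4 + 22·x^3 + 10·x^2 + 6·x + 2. Reducing coefficients mod 5: a · b ≡ 3·x^6 + x^5 + 3·x^4 + 2·x^3 + x + 2. Now divide by f(x) = x^4 + 3·x^3 + 4 in F_5[x], eliminating the leading term at each step:
  leading term 3·x^6: subtract (3·x^2)·f(x) = 3·x^6 + 4·x^5 + 2·x^2, leaving 2·x^5 + 3·x^4 + 2·x^3 + 3·x^2 + x + 2 (coefficients mod 5)
  leading term 2·x^5: subtract (2·x)·f(x) = 2·x^5 + x^4 + 3·x, leaving 2·x^4 + 2·x^3 + 3·x^2 + 3·x + 2 (coefficients mod 5)
  leading term 2·x^4: subtract (2)·f(x) = 2·x^4 + x^3 + 3, leaving x^3 + 3·x^2 + 3·x + 4 (coefficients mod 5)
The degree is now < 4, so this is the remainder. Hence a · b ≡ x^3 + 3·x^2 + 3·x + 4 in F_5[x]/(f).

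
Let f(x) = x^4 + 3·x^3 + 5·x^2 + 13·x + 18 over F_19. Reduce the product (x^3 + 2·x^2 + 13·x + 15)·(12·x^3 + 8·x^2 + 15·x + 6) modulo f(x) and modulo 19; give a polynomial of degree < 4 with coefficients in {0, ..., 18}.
a · b ≡ 14·x^3 + 12·x + 1 (mod f(x))

Multiply as integer polynomials: a · b = 12·x^6 + 32·x^5 + 187·x^4 + 320·x^3 + 327·x^2 + 303·x + 90. Reducing coefficients mod 19: a · b ≡ 12·x^6 + 13·x^5 + 16·x^4 + 16·x^3 + 4·x^2 + 18·x + 14. Now divide by f(x) = x^4 + 3·x^3 + 5·x^2 + 13·x + 18 in F_19[x], eliminating the leading term at each step:
  leading term 12·x^6: subtract (12·x^2)·f(x) = 12·x^6 + 17·x^5 + 3·x^4 + 4·x^3 + 7·x^2, leaving 15·x^5 + 13·x^4 + 12·x^3 + 16·x^2 + 18·x + 14 (coefficients mod 19)
  leading term 15·x^5: subtract (15·x)·f(x) = 15·x^5 + 7·x^4 + 18·x^3 + 5·x^2 + 4·x, leaving 6·x^4 + 13·x^3 + 11·x^2 + 14·x + 14 (coefficients mod 19)
  leading term 6·x^4: subtract (6)·f(x) = 6·x^4 + 18·x^3 + 11·x^2 + 2·x + 13, leaving 14·x^3 + 12·x + 1 (coefficients mod 19)
The degree is now < 4, so this is the remainder. Hence a · b ≡ 14·x^3 + 12·x + 1 in F_19[x]/(f).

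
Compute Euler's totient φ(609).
φ is multiplicative, with φ(p^e) = p^e − p^(e−1). Factorise 609 = 3 · 7 · 29. Then
  φ(609) = (3 − 1) · (7 − 1) · (29 − 1) = 2 · 6 · 28 = 336.

Final answer: φ(609) = 336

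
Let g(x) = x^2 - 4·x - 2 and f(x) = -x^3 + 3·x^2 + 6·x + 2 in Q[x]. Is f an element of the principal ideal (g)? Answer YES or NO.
In Q[x] the ideal (g) consists of all multiples of g, so f ∈ (g) iff g | f, i.e. iff the remainder of f on division by g is 0. Divide f by g (g is monic, so eliminate the leading term of the running remainder at each step):
  leading term -x^3: subtract (-x)·g(x) = -x^3 + 4·x^2 + 2·x, leaving -x^2 + 4·x + 2
  leading term -x^2: subtract (-1)·g(x) = -x^2 + 4·x + 2, leaving 0
The remainder is 0, so f(x) = g(x) · h(x) with h(x) = -x - 1. Hence g | f, i.e. f ∈ (g).

Final answer: YES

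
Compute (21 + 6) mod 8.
3

Reduce the summands first: 21 ≡ 5 (mod 8), so 21 + 6 ≡ 5 + 6 (mod 8). 5 + 6 = 11; 11 = 1·8 + 3, so (21 + 6) mod 8 = 3.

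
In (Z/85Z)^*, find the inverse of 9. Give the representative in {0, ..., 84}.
9^(−1) ≡ 19 (mod 85)

Apply the extended Euclidean algorithm to (85, 9), tracking rows (r, s, t) with s·85 + t·9 = r. Each division r_prev = q·r_cur + r_new produces the new row as (previous row) − q·(current row):
  row A: (85, 1, 0)   [1·85 + 0·9 = 85]
  row B: (9, 0, 1)   [0·85 + 1·9 = 9]
  85 = 9·9 + 4   → row C = row A − 9·row B = (4, 1, −9)   [check: 1·85 − 9·9 = 4]
  9 = 2·4 + 1   → row D = row B − 2·row C = (1, −2, 19)   [check: −2·85 + 19·9 = 1]
  4 = 4·1 + 0   → remainder 0, stop. gcd = 1 (last nonzero row D).
The gcd is 1, so 9 is invertible mod 85. The last nonzero row gives −2·85 + 19·9 = 1, so t = 19. So 9^(−1) ≡ 19 (mod 85). Verify: 9 · 19 = 171 ≡ 1 (mod 85). ✓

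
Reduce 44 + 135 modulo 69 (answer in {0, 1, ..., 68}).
Reduce the summands first: 135 ≡ 66 (mod 69), so 44 + 135 ≡ 44 + 66 (mod 69). 44 + 66 = 110; 110 = 1·69 + 41, so (44 + 135) mod 69 = 41.

Final answer: 41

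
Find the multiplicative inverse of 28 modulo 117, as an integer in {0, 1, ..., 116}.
28^(−1) ≡ 46 (mod 117)

Apply the extended Euclidean algorithm to (117, 28), tracking rows (r, s, t) with s·117 + t·28 = r. Each division r_prev = q·r_cur + r_new produces the new row as (previous row) − q·(current row):
  row A: (117, 1, 0)   [1·117 + 0·28 = 117]
  row B: (28, 0, 1)   [0·117 + 1·28 = 28]
  117 = 4·28 + 5   → row C = row A − 4·row B = (5, 1, −4)   [check: 1·117 − 4·28 = 5]
  28 = 5·5 + 3   → row D = row B − 5·row C = (3, −5, 21)   [check: −5·117 + 21·28 = 3]
  5 = 1·3 + 2   → row E = row C − 1·row D = (2, 6, −25)   [check: 6·117 − 25·28 = 2]
  3 = 1·2 + 1   → row F = row D − 1·row E = (1, −11, 46)   [check: −11·117 + 46·28 = 1]
  2 = 2·1 + 0   → remainder 0, stop. gcd = 1 (last nonzero row F).
The gcd is 1, so 28 is invertible mod 117. The last nonzero row gives −11·117 + 46·28 = 1, so t = 46. So 28^(−1) ≡ 46 (mod 117). Verify: 28 · 46 = 1288 ≡ 1 (mod 117). ✓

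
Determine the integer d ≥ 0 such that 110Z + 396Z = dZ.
In the PID Z, (a, b) is generated by gcd(a, b). Compute gcd(396, 110) with the extended Euclidean algorithm, tracking rows (r, s, t) with s·396 + t·110 = r:
  row A: (396, 1, 0)   [1·396 + 0·110 = 396]
  row B: (110, 0, 1)   [0·396 + 1·110 = 110]
  396 = 3·110 + 66   → row C = row A − 3·row B = (66, 1, −3)   [check: 1·396 − 3·110 = 66]
  110 = 1·66 + 44   → row D = row B − 1·row C = (44, −1, 4)   [check: −1·396 + 4·110 = 44]
  66 = 1·44 + 22   → row E = row C − 1·row D = (22, 2, −7)   [check: 2·396 − 7·110 = 22]
  44 = 2·22 + 0   → remainder 0, stop. gcd = 22 (last nonzero row E).
So gcd(110, 396) = 22, with Bézout identity 2·396 − 7·110 = 22. Containment (⊇): the Bézout identity exhibits 22 as an element of (110, 396), giving (22) ⊆ (110, 396). Containment (⊆): since 22 | 110 and 22 | 396 (110 = 22·5, 396 = 22·18), every Z-linear combination of 110 and 396 is divisible by 22, so (110, 396) ⊆ (22). Therefore (110, 396) = (22), d = 22.

Final answer: (110, 396) = (22); d = 22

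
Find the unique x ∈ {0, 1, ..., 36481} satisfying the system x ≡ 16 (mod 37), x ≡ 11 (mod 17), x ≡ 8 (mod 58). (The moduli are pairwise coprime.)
x ≡ 35388 (mod 36482); the representative in [0, 36482) is 35388

The moduli 37, 17, 58 are pairwise coprime, so by the CRT there is a unique solution mod 37·17·58 = 36482.
Solve by successive substitution. Start with x ≡ 16 (mod 37).
  Combine with x ≡ 11 (mod 17): write x = 16 + 37·t and require 16 + 37·t ≡ 11 (mod 17), i.e. 37·t ≡ 11 − 16 ≡ 12 (mod 17). Since 37^(−1) ≡ 6 (mod 17) (37 ≡ 3 (mod 17)), t ≡ 6·12 ≡ 4 (mod 17). So x ≡ 16 + 37·4 = 164 (mod 629).
  Combine with x ≡ 8 (mod 58): write x = 164 + 629·t and require 164 + 629·t ≡ 8 (mod 58), i.e. 629·t ≡ 8 − 164 ≡ 18 (mod 58). Since 629^(−1) ≡ 45 (mod 58) (629 ≡ 49 (mod 58)), t ≡ 45·18 ≡ 56 (mod 58). So x ≡ 164 + 629·56 = 35388 (mod 36482).
Unique solution in [0, 36482): x = 35388.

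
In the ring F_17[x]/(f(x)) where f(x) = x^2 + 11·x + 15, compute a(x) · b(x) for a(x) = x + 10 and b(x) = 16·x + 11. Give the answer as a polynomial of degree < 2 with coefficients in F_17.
a · b ≡ 12·x + 6 (mod f(x))

Multiply as integer polynomials: a · b = 16·x^2 + 171·x + 110. Reducing coefficients mod 17: a · b ≡ 16·x^2 + x + 8. Now divide by f(x) = x^2 + 11·x + 15 in F_17[x], eliminating the leading term at each step:
  leading term 16·x^2: subtract (16)·f(x) = 16·x^2 + 6·x + 2, leaving 12·x + 6 (coefficients mod 17)
The degree is now < 2, so this is the remainder. Hence a · b ≡ 12·x + 6 in F_17[x]/(f).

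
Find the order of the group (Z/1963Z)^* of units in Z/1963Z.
(Z/1963Z)^* consists of the classes a with gcd(a, 1963) = 1, so its order is φ(1963). φ is multiplicative, with φ(p^e) = p^e − p^(e−1). Factorise 1963 = 13 · 151. Then
  φ(1963) = (13 − 1) · (151 − 1) = 12 · 150 = 1800.
Thus |(Z/1963Z)^*| = 1800.

Final answer: |(Z/1963Z)^*| = 1800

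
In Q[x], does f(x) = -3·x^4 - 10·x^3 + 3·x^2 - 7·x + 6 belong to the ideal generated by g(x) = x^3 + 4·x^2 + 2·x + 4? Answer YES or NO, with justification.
NO

In Q[x] the ideal (g) consists of all multiples of g, so f ∈ (g) iff g | f, i.e. iff the remainder of f on division by g is 0. Divide f by g (g is monic, so eliminate the leading term of the running remainder at each step):
  leading term -3·x^4: subtract (-3·x)·g(x) = -3·x^4 - 12·x^3 - 6·x^2 - 12·x, leaving 2·x^3 + 9·x^2 + 5·x + 6
  leading term 2·x^3: subtract (2)·g(x) = 2·x^3 + 8·x^2 + 4·x + 8, leaving x^2 + x - 2
The remainder r(x) = x^2 + x - 2 ≠ 0 (and deg r < deg g), so g ∤ f, i.e. f ∉ (g).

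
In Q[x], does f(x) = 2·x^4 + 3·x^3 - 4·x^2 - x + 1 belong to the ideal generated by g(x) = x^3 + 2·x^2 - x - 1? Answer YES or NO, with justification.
YES

In Q[x] the ideal (g) consists of all multiples of g, so f ∈ (g) iff g | f, i.e. iff the remainder of f on division by g is 0. Divide f by g (g is monic, so eliminate the leading term of the running remainder at each step):
  leading term 2·x^4: subtract (2·x)·g(x) = 2·x^4 + 4·x^3 - 2·x^2 - 2·x, leaving -x^3 - 2·x^2 + x + 1
  leading term -x^3: subtract (-1)·g(x) = -x^3 - 2·x^2 + x + 1, leaving 0
The remainder is 0, so f(x) = g(x) · h(x) with h(x) = 2·x - 1. Hence g | f, i.e. f ∈ (g).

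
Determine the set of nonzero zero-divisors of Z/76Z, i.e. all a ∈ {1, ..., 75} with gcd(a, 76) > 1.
nonzero zero-divisors of Z/76Z = {2, 4, 6, 8, 10, 12, 14, 16, 18, 19, 20, 22, 24, 26, 28, 30, 32, 34, 36, 38, 40, 42, 44, 46, 48, 50, 52, 54, 56, 57, 58, 60, 62, 64, 66, 68, 70, 72, 74}

An element a ∈ Z/76Z (with a ≠ 0) is a zero-divisor iff gcd(a, 76) > 1 (because a is a unit precisely when gcd(a, n) = 1, and in Z/nZ every nonzero, non-unit element is a zero-divisor). Scan a = 1, ..., 75 and keep those with gcd(a, 76) > 1:
  gcd(2, 76) = 2, gcd(4, 76) = 4, gcd(6, 76) = 2, gcd(8, 76) = 4, gcd(10, 76) = 2, gcd(12, 76) = 4, gcd(14, 76) = 2, gcd(16, 76) = 4, gcd(18, 76) = 2, gcd(19, 76) = 19, gcd(20, 76) = 4, gcd(22, 76) = 2, gcd(24, 76) = 4, gcd(26, 76) = 2, gcd(28, 76) = 4, gcd(30, 76) = 2, gcd(32, 76) = 4, gcd(34, 76) = 2, gcd(36, 76) = 4, gcd(38, 76) = 38, gcd(40, 76) = 4, gcd(42, 76) = 2, gcd(44, 76) = 4, gcd(46, 76) = 2, gcd(48, 76) = 4, gcd(50, 76) = 2, gcd(52, 76) = 4, gcd(54, 76) = 2, gcd(56, 76) = 4, gcd(57, 76) = 19, gcd(58, 76) = 2, gcd(60, 76) = 4, gcd(62, 76) = 2, gcd(64, 76) = 4, gcd(66, 76) = 2, gcd(68, 76) = 4, gcd(70, 76) = 2, gcd(72, 76) = 4, gcd(74, 76) = 2.
All other a ∈ {1, ..., 75} have gcd(a, 76) = 1 and are units. So the nonzero zero-divisors are exactly the 39 values of a appearing in this scan.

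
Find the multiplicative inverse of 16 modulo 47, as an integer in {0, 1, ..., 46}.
16^(−1) ≡ 3 (mod 47)

Apply the extended Euclidean algorithm to (47, 16), tracking rows (r, s, t) with s·47 + t·16 = r. Each division r_prev = q·r_cur + r_new produces the new row as (previous row) − q·(current row):
  row A: (47, 1, 0)   [1·47 + 0·16 = 47]
  row B: (16, 0, 1)   [0·47 + 1·16 = 16]
  47 = 2·16 + 15   → row C = row A − 2·row B = (15, 1, −2)   [check: 1·47 − 2·16 = 15]
  16 = 1·15 + 1   → row D = row B − 1·row C = (1, −1, 3)   [check: −1·47 + 3·16 = 1]
  15 = 15·1 + 0   → remainder 0, stop. gcd = 1 (last nonzero row D).
The gcd is 1, so 16 is invertible mod 47. The last nonzero row gives −1·47 + 3·16 = 1, so t = 3. So 16^(−1) ≡ 3 (mod 47). Verify: 16 · 3 = 48 ≡ 1 (mod 47). ✓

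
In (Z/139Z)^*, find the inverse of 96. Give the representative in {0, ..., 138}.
Apply the extended Euclidean algorithm to (139, 96), tracking rows (r, s, t) with s·139 + t·96 = r. Each division r_prev = q·r_cur + r_new produces the new row as (previous row) − q·(current row):
  row A: (139, 1, 0)   [1·139 + 0·96 = 139]
  row B: (96, 0, 1)   [0·139 + 1·96 = 96]
  139 = 1·96 + 43   → row C = row A − 1·row B = (43, 1, −1)   [check: 1·139 − 1·96 = 43]
  96 = 2·43 + 10   → row D = row B − 2·row C = (10, −2, 3)   [check: −2·139 + 3·96 = 10]
  43 = 4·10 + 3   → row E = row C − 4·row D = (3, 9, −13)   [check: 9·139 − 13·96 = 3]
  10 = 3·3 + 1   → row F = row D − 3·row E = (1, −29, 42)   [check: −29·139 + 42·96 = 1]
  3 = 3·1 + 0   → remainder 0, stop. gcd = 1 (last nonzero row F).
The gcd is 1, so 96 is invertible mod 139. The last nonzero row gives −29·139 + 42·96 = 1, so t = 42. So 96^(−1) ≡ 42 (mod 139). Verify: 96 · 42 = 4032 ≡ 1 (mod 139). ✓

Final answer: 96^(−1) ≡ 42 (mod 139)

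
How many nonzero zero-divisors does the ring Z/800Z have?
In Z/800Z each nonzero element is either a unit (gcd with 800 is 1) or a zero-divisor (gcd > 1). The number of units is φ(800): factorise 800 = 2^5 · 5^2, so φ(800) = (2^5 − 2^4) · (5^2 − 5^1) = 16 · 20 = 320. The nonzero elements number 800 − 1 = 799. Hence the nonzero zero-divisors number 799 − 320 = 479.

Final answer: Z/800Z has 479 nonzero zero-divisors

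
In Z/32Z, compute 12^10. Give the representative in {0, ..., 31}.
Use repeated squaring. Binary(10) = 1010. Walk through the bits of the exponent 10 left-to-right: at each bit after the leading one, square the running value, then multiply by 12 if the bit is 1 (always reducing mod 32):
  bit 1 = 1 (leading): start with 12.
  bit 2 = 0: square 12^2 = 144 ≡ 16 (mod 32).
  bit 3 = 1: square 16^2 = 256 ≡ 0; bit is 1, so multiply 0·12 = 0 (mod 32).
  bit 4 = 0: square 0^2 = 0 (mod 32).
Final value: 12^10 ≡ 0 (mod 32).

Final answer: 0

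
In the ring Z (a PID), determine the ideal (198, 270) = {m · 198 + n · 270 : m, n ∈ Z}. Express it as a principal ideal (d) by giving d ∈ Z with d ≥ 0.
In the PID Z, (a, b) is generated by gcd(a, b). Compute gcd(270, 198) with the extended Euclidean algorithm, tracking rows (r, s, t) with s·270 + t·198 = r:
  row A: (270, 1, 0)   [1·270 + 0·198 = 270]
  row B: (198, 0, 1)   [0·270 + 1·198 = 198]
  270 = 1·198 + 72   → row C = row A − 1·row B = (72, 1, −1)   [check: 1·270 − 1·198 = 72]
  198 = 2·72 + 54   → row D = row B − 2·row C = (54, −2, 3)   [check: −2·270 + 3·198 = 54]
  72 = 1·54 + 18   → row E = row C − 1·row D = (18, 3, −4)   [check: 3·270 − 4·198 = 18]
  54 = 3·18 + 0   → remainder 0, stop. gcd = 18 (last nonzero row E).
So gcd(198, 270) = 18, with Bézout identity 3·270 − 4·198 = 18. Containment (⊇): the Bézout identity exhibits 18 as an element of (198, 270), giving (18) ⊆ (198, 270). Containment (⊆): since 18 | 198 and 18 | 270 (198 = 18·11, 270 = 18·15), every Z-linear combination of 198 and 270 is divisible by 18, so (198, 270) ⊆ (18). Therefore (198, 270) = (18), d = 18.

Final answer: (198, 270) = (18); d = 18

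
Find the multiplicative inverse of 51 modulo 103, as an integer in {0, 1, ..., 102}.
Apply the extended Euclidean algorithm to (103, 51), tracking rows (r, s, t) with s·103 + t·51 = r. Each division r_prev = q·r_cur + r_new produces the new row as (previous row) − q·(current row):
  row A: (103, 1, 0)   [1·103 + 0·51 = 103]
  row B: (51, 0, 1)   [0·103 + 1·51 = 51]
  103 = 2·51 + 1   → row C = row A − 2·row B = (1, 1, −2)   [check: 1·103 − 2·51 = 1]
  51 = 51·1 + 0   → remainder 0, stop. gcd = 1 (last nonzero row C).
The gcd is 1, so 51 is invertible mod 103. The last nonzero row gives 1·103 − 2·51 = 1, so t = −2. So 51^(−1) ≡ −2 ≡ 101 (mod 103). Verify: 51 · 101 = 5151 ≡ 1 (mod 103). ✓

Final answer: 51^(−1) ≡ 101 (mod 103)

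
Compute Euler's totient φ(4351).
φ(4351) = 4104

φ is multiplicative, with φ(p^e) = p^e − p^(e−1). Factorise 4351 = 19 · 229. Then
  φ(4351) = (19 − 1) · (229 − 1) = 18 · 228 = 4104.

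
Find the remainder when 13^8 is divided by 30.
Use repeated squaring. Binary(8) = 1000. Walk through the bits of the exponent 8 left-to-right: at each bit after the leading one, square the running value, then multiply by 13 if the bit is 1 (always reducing mod 30):
  bit 1 = 1 (leading): start with 13.
  bit 2 = 0: square 13^2 = 169 ≡ 19 (mod 30).
  bit 3 = 0: square 19^2 = 361 ≡ 1 (mod 30).
  bit 4 = 0: square 1^2 = 1 (mod 30).
Final value: 13^8 ≡ 1 (mod 30).

Final answer: 1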